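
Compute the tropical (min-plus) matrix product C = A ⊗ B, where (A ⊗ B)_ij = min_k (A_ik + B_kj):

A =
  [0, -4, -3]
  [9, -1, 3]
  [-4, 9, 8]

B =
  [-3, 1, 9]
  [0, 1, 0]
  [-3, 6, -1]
A ⊗ B =
  [-6, -3, -4]
  [-1, 0, -1]
  [-7, -3, 5]

Apply the min-plus product entry-by-entry:
  C[0][0] = min over k of (A[0][0] + B[0][0] = 0 + -3 = -3, A[0][1] + B[1][0] = -4 + 0 = -4, A[0][2] + B[2][0] = -3 + -3 = -6) = -6 (attained at k = 2)
  C[0][1] = min over k of (A[0][0] + B[0][1] = 0 + 1 = 1, A[0][1] + B[1][1] = -4 + 1 = -3, A[0][2] + B[2][1] = -3 + 6 = 3) = -3 (attained at k = 1)
  C[0][2] = min over k of (A[0][0] + B[0][2] = 0 + 9 = 9, A[0][1] + B[1][2] = -4 + 0 = -4, A[0][2] + B[2][2] = -3 + -1 = -4) = -4 (attained at k = 1)
  C[1][0] = min over k of (A[1][0] + B[0][0] = 9 + -3 = 6, A[1][1] + B[1][0] = -1 + 0 = -1, A[1][2] + B[2][0] = 3 + -3 = 0) = -1 (attained at k = 1)
  C[1][1] = min over k of (A[1][0] + B[0][1] = 9 + 1 = 10, A[1][1] + B[1][1] = -1 + 1 = 0, A[1][2] + B[2][1] = 3 + 6 = 9) = 0 (attained at k = 1)
  C[1][2] = min over k of (A[1][0] + B[0][2] = 9 + 9 = 18, A[1][1] + B[1][2] = -1 + 0 = -1, A[1][2] + B[2][2] = 3 + -1 = 2) = -1 (attained at k = 1)
  C[2][0] = min over k of (A[2][0] + B[0][0] = -4 + -3 = -7, A[2][1] + B[1][0] = 9 + 0 = 9, A[2][2] + B[2][0] = 8 + -3 = 5) = -7 (attained at k = 0)
  C[2][1] = min over k of (A[2][0] + B[0][1] = -4 + 1 = -3, A[2][1] + B[1][1] = 9 + 1 = 10, A[2][2] + B[2][1] = 8 + 6 = 14) = -3 (attained at k = 0)
  C[2][2] = min over k of (A[2][0] + B[0][2] = -4 + 9 = 5, A[2][1] + B[1][2] = 9 + 0 = 9, A[2][2] + B[2][2] = 8 + -1 = 7) = 5 (attained at k = 0)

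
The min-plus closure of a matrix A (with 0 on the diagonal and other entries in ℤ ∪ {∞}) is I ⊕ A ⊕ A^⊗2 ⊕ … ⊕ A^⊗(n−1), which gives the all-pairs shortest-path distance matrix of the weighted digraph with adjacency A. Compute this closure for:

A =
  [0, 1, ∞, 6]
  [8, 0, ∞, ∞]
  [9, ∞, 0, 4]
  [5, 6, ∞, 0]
Closure =
  [0, 1, ∞, 6]
  [8, 0, ∞, 14]
  [9, 10, 0, 4]
  [5, 6, ∞, 0]

This is the Floyd-Warshall all-pairs shortest-path computation. For each intermediate vertex k = 0, 1, …, 3, update dist[i][j] ← min(dist[i][j], dist[i][k] + dist[k][j]). The final matrix gives, for each (i, j), the minimum total weight of any directed path from i to j (possibly empty when i = j).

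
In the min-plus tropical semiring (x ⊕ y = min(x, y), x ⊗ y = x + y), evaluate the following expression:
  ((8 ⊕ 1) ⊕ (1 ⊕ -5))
((8 ⊕ 1) ⊕ (1 ⊕ -5)) = -5

Expand innermost to outermost. Recall ⊕ takes the minimum of its arguments and ⊗ takes their sum. Working out the expression ((8 ⊕ 1) ⊕ (1 ⊕ -5)) gives -5.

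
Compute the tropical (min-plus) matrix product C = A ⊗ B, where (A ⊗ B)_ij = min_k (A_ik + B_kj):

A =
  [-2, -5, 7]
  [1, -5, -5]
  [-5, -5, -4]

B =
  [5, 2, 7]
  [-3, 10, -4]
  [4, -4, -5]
A ⊗ B =
  [-8, 0, -9]
  [-8, -9, -10]
  [-8, -8, -9]

Apply the min-plus product entry-by-entry:
  C[0][0] = min over k of (A[0][0] + B[0][0] = -2 + 5 = 3, A[0][1] + B[1][0] = -5 + -3 = -8, A[0][2] + B[2][0] = 7 + 4 = 11) = -8 (attained at k = 1)
  C[0][1] = min over k of (A[0][0] + B[0][1] = -2 + 2 = 0, A[0][1] + B[1][1] = -5 + 10 = 5, A[0][2] + B[2][1] = 7 + -4 = 3) = 0 (attained at k = 0)
  C[0][2] = min over k of (A[0][0] + B[0][2] = -2 + 7 = 5, A[0][1] + B[1][2] = -5 + -4 = -9, A[0][2] + B[2][2] = 7 + -5 = 2) = -9 (attained at k = 1)
  C[1][0] = min over k of (A[1][0] + B[0][0] = 1 + 5 = 6, A[1][1] + B[1][0] = -5 + -3 = -8, A[1][2] + B[2][0] = -5 + 4 = -1) = -8 (attained at k = 1)
  C[1][1] = min over k of (A[1][0] + B[0][1] = 1 + 2 = 3, A[1][1] + B[1][1] = -5 + 10 = 5, A[1][2] + B[2][1] = -5 + -4 = -9) = -9 (attained at k = 2)
  C[1][2] = min over k of (A[1][0] + B[0][2] = 1 + 7 = 8, A[1][1] + B[1][2] = -5 + -4 = -9, A[1][2] + B[2][2] = -5 + -5 = -10) = -10 (attained at k = 2)
  C[2][0] = min over k of (A[2][0] + B[0][0] = -5 + 5 = 0, A[2][1] + B[1][0] = -5 + -3 = -8, A[2][2] + B[2][0] = -4 + 4 = 0) = -8 (attained at k = 1)
  C[2][1] = min over k of (A[2][0] + B[0][1] = -5 + 2 = -3, A[2][1] + B[1][1] = -5 + 10 = 5, A[2][2] + B[2][1] = -4 + -4 = -8) = -8 (attained at k = 2)
  C[2][2] = min over k of (A[2][0] + B[0][2] = -5 + 7 = 2, A[2][1] + B[1][2] = -5 + -4 = -9, A[2][2] + B[2][2] = -4 + -5 = -9) = -9 (attained at k = 1)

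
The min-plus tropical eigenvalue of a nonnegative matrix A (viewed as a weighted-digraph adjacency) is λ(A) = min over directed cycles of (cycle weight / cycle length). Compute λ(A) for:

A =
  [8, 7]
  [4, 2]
λ(A) = 2

Enumerate directed cycles and compute their means (weight / length). Sample:
  cycle 0 → 0: weight = 8, length = 1, mean = 8/1 ≈ 8.000
  cycle 1 → 1: weight = 2, length = 1, mean = 2/1 ≈ 2.000
  cycle 0 → 1 → 0: weight = 11, length = 2, mean = 11/2 ≈ 5.500
  cycle 1 → 0 → 1: weight = 11, length = 2, mean = 11/2 ≈ 5.500
Minimum mean = 2.000, attained e.g. along the cycle 1 → 1 with weight 2 and length 1. So λ(A) = 2/1 = 2.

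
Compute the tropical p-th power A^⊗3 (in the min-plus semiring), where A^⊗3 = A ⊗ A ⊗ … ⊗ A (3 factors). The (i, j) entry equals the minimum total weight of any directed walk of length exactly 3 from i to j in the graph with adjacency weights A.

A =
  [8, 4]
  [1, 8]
A^⊗3 =
  [13, 9]
  [6, 13]

Each entry (A^⊗3)_ij equals the minimum over all length-3 walks i = v_0 → v_1 → … → v_3 = j of Σ_t A[v_t][v_{t+1}]. For example, for (i, j) = (0, 1) we minimise over 4 possible intermediate vertex sequences; the minimum is 9, attained along the walk 0 → 1 → 0 → 1.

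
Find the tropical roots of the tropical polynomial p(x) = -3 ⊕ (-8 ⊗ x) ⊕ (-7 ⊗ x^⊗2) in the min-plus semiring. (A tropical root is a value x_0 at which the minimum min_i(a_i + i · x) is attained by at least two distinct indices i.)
Roots: {-1, 5}

Each tropical root is a break point of the lower envelope of the lines y = a_i + i · x (there are 3 lines, with slopes 0, 1, ..., 2). Only the lines that attain the minimum somewhere contribute to roots; other lines are dominated. Here the surviving (envelope) indices are i = 2, i = 1, i = 0.
Intersections between consecutive envelope lines give the roots: for adjacent envelope indices i < j the intersection is x = (a_i − a_j) / (j − i). Reading off the sorted break points: {-1, 5}.
Verification: at each break x_0, at least two indices attain the minimum of min_i(a_i + i · x_0).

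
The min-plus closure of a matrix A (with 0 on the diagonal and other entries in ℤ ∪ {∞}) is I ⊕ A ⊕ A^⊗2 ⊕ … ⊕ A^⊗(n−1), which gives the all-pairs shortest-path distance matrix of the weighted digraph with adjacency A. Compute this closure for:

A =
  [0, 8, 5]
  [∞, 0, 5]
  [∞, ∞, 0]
Closure =
  [0, 8, 5]
  [∞, 0, 5]
  [∞, ∞, 0]

This is the Floyd-Warshall all-pairs shortest-path computation. For each intermediate vertex k = 0, 1, …, 2, update dist[i][j] ← min(dist[i][j], dist[i][k] + dist[k][j]). The final matrix gives, for each (i, j), the minimum total weight of any directed path from i to j (possibly empty when i = j).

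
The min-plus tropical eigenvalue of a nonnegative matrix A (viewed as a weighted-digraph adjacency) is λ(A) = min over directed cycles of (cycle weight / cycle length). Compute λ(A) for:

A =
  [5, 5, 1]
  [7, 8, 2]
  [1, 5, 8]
λ(A) = 1

Enumerate directed cycles and compute their means (weight / length). Sample:
  cycle 0 → 0: weight = 5, length = 1, mean = 5/1 ≈ 5.000
  cycle 1 → 1: weight = 8, length = 1, mean = 8/1 ≈ 8.000
  cycle 2 → 2: weight = 8, length = 1, mean = 8/1 ≈ 8.000
  cycle 0 → 1 → 0: weight = 12, length = 2, mean = 12/2 ≈ 6.000
  cycle 0 → 2 → 0: weight = 2, length = 2, mean = 2/2 ≈ 1.000
  cycle 1 → 0 → 1: weight = 12, length = 2, mean = 12/2 ≈ 6.000
Minimum mean = 1.000, attained e.g. along the cycle 0 → 2 → 0 with weight 2 and length 2. So λ(A) = 2/2 = 1.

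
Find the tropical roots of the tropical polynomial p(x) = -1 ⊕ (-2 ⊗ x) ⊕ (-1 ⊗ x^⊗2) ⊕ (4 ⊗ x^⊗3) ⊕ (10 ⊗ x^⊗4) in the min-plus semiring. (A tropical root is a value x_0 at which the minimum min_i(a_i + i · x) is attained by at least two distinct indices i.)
Roots: {-6, -5, -1, 1}

Each tropical root is a break point of the lower envelope of the lines y = a_i + i · x (there are 5 lines, with slopes 0, 1, ..., 4). Only the lines that attain the minimum somewhere contribute to roots; other lines are dominated. Here the surviving (envelope) indices are i = 4, i = 3, i = 2, i = 1, i = 0.
Intersections between consecutive envelope lines give the roots: for adjacent envelope indices i < j the intersection is x = (a_i − a_j) / (j − i). Reading off the sorted break points: {-6, -5, -1, 1}.
Verification: at each break x_0, at least two indices attain the minimum of min_i(a_i + i · x_0).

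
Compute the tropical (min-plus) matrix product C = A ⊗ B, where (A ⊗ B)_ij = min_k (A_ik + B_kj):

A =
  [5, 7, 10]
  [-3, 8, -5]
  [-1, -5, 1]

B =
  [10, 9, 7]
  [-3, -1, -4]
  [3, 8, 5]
A ⊗ B =
  [4, 6, 3]
  [-2, 3, 0]
  [-8, -6, -9]

Apply the min-plus product entry-by-entry:
  C[0][0] = min over k of (A[0][0] + B[0][0] = 5 + 10 = 15, A[0][1] + B[1][0] = 7 + -3 = 4, A[0][2] + B[2][0] = 10 + 3 = 13) = 4 (attained at k = 1)
  C[0][1] = min over k of (A[0][0] + B[0][1] = 5 + 9 = 14, A[0][1] + B[1][1] = 7 + -1 = 6, A[0][2] + B[2][1] = 10 + 8 = 18) = 6 (attained at k = 1)
  C[0][2] = min over k of (A[0][0] + B[0][2] = 5 + 7 = 12, A[0][1] + B[1][2] = 7 + -4 = 3, A[0][2] + B[2][2] = 10 + 5 = 15) = 3 (attained at k = 1)
  C[1][0] = min over k of (A[1][0] + B[0][0] = -3 + 10 = 7, A[1][1] + B[1][0] = 8 + -3 = 5, A[1][2] + B[2][0] = -5 + 3 = -2) = -2 (attained at k = 2)
  C[1][1] = min over k of (A[1][0] + B[0][1] = -3 + 9 = 6, A[1][1] + B[1][1] = 8 + -1 = 7, A[1][2] + B[2][1] = -5 + 8 = 3) = 3 (attained at k = 2)
  C[1][2] = min over k of (A[1][0] + B[0][2] = -3 + 7 = 4, A[1][1] + B[1][2] = 8 + -4 = 4, A[1][2] + B[2][2] = -5 + 5 = 0) = 0 (attained at k = 2)
  C[2][0] = min over k of (A[2][0] + B[0][0] = -1 + 10 = 9, A[2][1] + B[1][0] = -5 + -3 = -8, A[2][2] + B[2][0] = 1 + 3 = 4) = -8 (attained at k = 1)
  C[2][1] = min over k of (A[2][0] + B[0][1] = -1 + 9 = 8, A[2][1] + B[1][1] = -5 + -1 = -6, A[2][2] + B[2][1] = 1 + 8 = 9) = -6 (attained at k = 1)
  C[2][2] = min over k of (A[2][0] + B[0][2] = -1 + 7 = 6, A[2][1] + B[1][2] = -5 + -4 = -9, A[2][2] + B[2][2] = 1 + 5 = 6) = -9 (attained at k = 1)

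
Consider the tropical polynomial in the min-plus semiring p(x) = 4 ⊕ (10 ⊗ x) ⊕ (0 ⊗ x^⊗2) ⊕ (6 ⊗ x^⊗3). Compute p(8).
p(8) = 4

A tropical monomial a ⊗ x^⊗i evaluates to a + i · x. Evaluating each term at x = 8:
  Term 0 contributes 4 + 0 · 8 = 4
  Term 1 contributes 10 + 1 · 8 = 18
  Term 2 contributes 0 + 2 · 8 = 16
  Term 3 contributes 6 + 3 · 8 = 30
p(8) = ⊕ of these = min[4, 18, 16, 30] = 4.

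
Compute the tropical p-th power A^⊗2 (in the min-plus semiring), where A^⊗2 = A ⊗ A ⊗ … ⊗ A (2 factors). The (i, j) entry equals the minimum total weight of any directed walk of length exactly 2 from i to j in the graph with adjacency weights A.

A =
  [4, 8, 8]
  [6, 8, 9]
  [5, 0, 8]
A^⊗2 =
  [8, 8, 12]
  [10, 9, 14]
  [6, 8, 9]

Each entry (A^⊗2)_ij equals the minimum over all length-2 walks i = v_0 → v_1 → … → v_2 = j of Σ_t A[v_t][v_{t+1}]. For example, for (i, j) = (0, 2) we minimise over 3 possible intermediate vertex sequences; the minimum is 12, attained along the walk 0 → 0 → 2.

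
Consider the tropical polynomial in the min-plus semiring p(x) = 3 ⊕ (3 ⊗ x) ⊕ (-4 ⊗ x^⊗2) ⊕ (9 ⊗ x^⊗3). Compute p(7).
p(7) = 3

A tropical monomial a ⊗ x^⊗i evaluates to a + i · x. Evaluating each term at x = 7:
  Term 0 contributes 3 + 0 · 7 = 3
  Term 1 contributes 3 + 1 · 7 = 10
  Term 2 contributes -4 + 2 · 7 = 10
  Term 3 contributes 9 + 3 · 7 = 30
p(7) = ⊕ of these = min[3, 10, 10, 30] = 3.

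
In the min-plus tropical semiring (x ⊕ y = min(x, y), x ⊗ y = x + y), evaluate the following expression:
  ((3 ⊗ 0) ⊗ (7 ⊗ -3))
((3 ⊗ 0) ⊗ (7 ⊗ -3)) = 7

Expand innermost to outermost. Recall ⊕ takes the minimum of its arguments and ⊗ takes their sum. Working out the expression ((3 ⊗ 0) ⊗ (7 ⊗ -3)) gives 7.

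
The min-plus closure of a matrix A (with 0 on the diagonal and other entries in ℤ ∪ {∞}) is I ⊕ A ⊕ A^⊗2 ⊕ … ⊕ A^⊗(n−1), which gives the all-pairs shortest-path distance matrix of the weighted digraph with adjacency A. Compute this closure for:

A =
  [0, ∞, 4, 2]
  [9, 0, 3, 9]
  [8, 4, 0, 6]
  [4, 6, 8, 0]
Closure =
  [0, 8, 4, 2]
  [9, 0, 3, 9]
  [8, 4, 0, 6]
  [4, 6, 8, 0]

This is the Floyd-Warshall all-pairs shortest-path computation. For each intermediate vertex k = 0, 1, …, 3, update dist[i][j] ← min(dist[i][j], dist[i][k] + dist[k][j]). The final matrix gives, for each (i, j), the minimum total weight of any directed path from i to j (possibly empty when i = j).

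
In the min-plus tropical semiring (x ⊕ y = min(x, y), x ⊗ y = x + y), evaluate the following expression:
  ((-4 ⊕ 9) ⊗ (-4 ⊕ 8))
((-4 ⊕ 9) ⊗ (-4 ⊕ 8)) = -8

Expand innermost to outermost. Recall ⊕ takes the minimum of its arguments and ⊗ takes their sum. Working out the expression ((-4 ⊕ 9) ⊗ (-4 ⊕ 8)) gives -8.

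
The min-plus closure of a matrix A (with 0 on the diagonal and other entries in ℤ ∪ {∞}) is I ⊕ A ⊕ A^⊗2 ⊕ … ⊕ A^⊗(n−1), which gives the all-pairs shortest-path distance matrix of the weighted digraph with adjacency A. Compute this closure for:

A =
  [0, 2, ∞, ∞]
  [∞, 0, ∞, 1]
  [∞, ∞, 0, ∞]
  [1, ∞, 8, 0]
Closure =
  [0, 2, 11, 3]
  [2, 0, 9, 1]
  [∞, ∞, 0, ∞]
  [1, 3, 8, 0]

This is the Floyd-Warshall all-pairs shortest-path computation. For each intermediate vertex k = 0, 1, …, 3, update dist[i][j] ← min(dist[i][j], dist[i][k] + dist[k][j]). The final matrix gives, for each (i, j), the minimum total weight of any directed path from i to j (possibly empty when i = j).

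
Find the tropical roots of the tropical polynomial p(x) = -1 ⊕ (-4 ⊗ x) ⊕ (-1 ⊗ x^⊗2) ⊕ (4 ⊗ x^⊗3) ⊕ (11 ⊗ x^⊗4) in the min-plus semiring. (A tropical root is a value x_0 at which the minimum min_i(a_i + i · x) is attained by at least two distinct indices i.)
Roots: {-7, -5, -3, 3}

Each tropical root is a break point of the lower envelope of the lines y = a_i + i · x (there are 5 lines, with slopes 0, 1, ..., 4). Only the lines that attain the minimum somewhere contribute to roots; other lines are dominated. Here the surviving (envelope) indices are i = 4, i = 3, i = 2, i = 1, i = 0.
Intersections between consecutive envelope lines give the roots: for adjacent envelope indices i < j the intersection is x = (a_i − a_j) / (j − i). Reading off the sorted break points: {-7, -5, -3, 3}.
Verification: at each break x_0, at least two indices attain the minimum of min_i(a_i + i · x_0).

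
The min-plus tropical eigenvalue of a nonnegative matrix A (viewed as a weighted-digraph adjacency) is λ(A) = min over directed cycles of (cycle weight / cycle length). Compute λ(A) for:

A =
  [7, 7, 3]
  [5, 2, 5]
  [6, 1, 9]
λ(A) = 2

Enumerate directed cycles and compute their means (weight / length). Sample:
  cycle 0 → 0: weight = 7, length = 1, mean = 7/1 ≈ 7.000
  cycle 1 → 1: weight = 2, length = 1, mean = 2/1 ≈ 2.000
  cycle 2 → 2: weight = 9, length = 1, mean = 9/1 ≈ 9.000
  cycle 0 → 1 → 0: weight = 12, length = 2, mean = 12/2 ≈ 6.000
  cycle 0 → 2 → 0: weight = 9, length = 2, mean = 9/2 ≈ 4.500
  cycle 1 → 0 → 1: weight = 12, length = 2, mean = 12/2 ≈ 6.000
Minimum mean = 2.000, attained e.g. along the cycle 1 → 1 with weight 2 and length 1. So λ(A) = 2/1 = 2.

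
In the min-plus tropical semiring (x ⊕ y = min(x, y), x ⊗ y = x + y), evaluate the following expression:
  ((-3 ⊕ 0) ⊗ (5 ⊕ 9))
((-3 ⊕ 0) ⊗ (5 ⊕ 9)) = 2

Expand innermost to outermost. Recall ⊕ takes the minimum of its arguments and ⊗ takes their sum. Working out the expression ((-3 ⊕ 0) ⊗ (5 ⊕ 9)) gives 2.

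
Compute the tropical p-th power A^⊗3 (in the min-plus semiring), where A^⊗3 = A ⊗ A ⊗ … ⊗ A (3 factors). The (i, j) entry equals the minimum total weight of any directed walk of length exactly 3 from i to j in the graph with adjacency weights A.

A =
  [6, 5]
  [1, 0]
A^⊗3 =
  [6, 5]
  [1, 0]

Each entry (A^⊗3)_ij equals the minimum over all length-3 walks i = v_0 → v_1 → … → v_3 = j of Σ_t A[v_t][v_{t+1}]. For example, for (i, j) = (0, 1) we minimise over 4 possible intermediate vertex sequences; the minimum is 5, attained along the walk 0 → 1 → 1 → 1.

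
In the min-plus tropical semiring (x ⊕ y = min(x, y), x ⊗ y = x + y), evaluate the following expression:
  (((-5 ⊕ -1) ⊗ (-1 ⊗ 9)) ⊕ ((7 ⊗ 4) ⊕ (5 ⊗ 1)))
(((-5 ⊕ -1) ⊗ (-1 ⊗ 9)) ⊕ ((7 ⊗ 4) ⊕ (5 ⊗ 1))) = 3

Expand innermost to outermost. Recall ⊕ takes the minimum of its arguments and ⊗ takes their sum. Working out the expression (((-5 ⊕ -1) ⊗ (-1 ⊗ 9)) ⊕ ((7 ⊗ 4) ⊕ (5 ⊗ 1))) gives 3.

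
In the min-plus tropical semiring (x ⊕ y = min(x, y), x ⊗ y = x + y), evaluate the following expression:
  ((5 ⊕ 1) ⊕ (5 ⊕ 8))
((5 ⊕ 1) ⊕ (5 ⊕ 8)) = 1

Expand innermost to outermost. Recall ⊕ takes the minimum of its arguments and ⊗ takes their sum. Working out the expression ((5 ⊕ 1) ⊕ (5 ⊕ 8)) gives 1.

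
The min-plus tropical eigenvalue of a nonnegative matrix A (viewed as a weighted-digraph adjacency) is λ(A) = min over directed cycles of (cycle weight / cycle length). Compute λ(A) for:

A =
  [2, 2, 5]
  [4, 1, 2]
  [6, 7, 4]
λ(A) = 1

Enumerate directed cycles and compute their means (weight / length). Sample:
  cycle 0 → 0: weight = 2, length = 1, mean = 2/1 ≈ 2.000
  cycle 1 → 1: weight = 1, length = 1, mean = 1/1 ≈ 1.000
  cycle 2 → 2: weight = 4, length = 1, mean = 4/1 ≈ 4.000
  cycle 0 → 1 → 0: weight = 6, length = 2, mean = 6/2 ≈ 3.000
  cycle 0 → 2 → 0: weight = 11, length = 2, mean = 11/2 ≈ 5.500
  cycle 1 → 0 → 1: weight = 6, length = 2, mean = 6/2 ≈ 3.000
Minimum mean = 1.000, attained e.g. along the cycle 1 → 1 with weight 1 and length 1. So λ(A) = 1/1 = 1.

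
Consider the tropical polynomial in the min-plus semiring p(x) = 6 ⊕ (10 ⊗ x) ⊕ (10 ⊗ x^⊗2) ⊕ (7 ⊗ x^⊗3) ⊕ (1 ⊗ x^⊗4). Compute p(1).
p(1) = 5

A tropical monomial a ⊗ x^⊗i evaluates to a + i · x. Evaluating each term at x = 1:
  Term 0 contributes 6 + 0 · 1 = 6
  Term 1 contributes 10 + 1 · 1 = 11
  Term 2 contributes 10 + 2 · 1 = 12
  Term 3 contributes 7 + 3 · 1 = 10
  Term 4 contributes 1 + 4 · 1 = 5
p(1) = ⊕ of these = min[6, 11, 12, 10, 5] = 5.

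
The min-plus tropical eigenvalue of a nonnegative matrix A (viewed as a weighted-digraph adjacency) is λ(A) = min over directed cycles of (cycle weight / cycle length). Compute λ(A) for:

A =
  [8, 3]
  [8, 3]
λ(A) = 3

Enumerate directed cycles and compute their means (weight / length). Sample:
  cycle 0 → 0: weight = 8, length = 1, mean = 8/1 ≈ 8.000
  cycle 1 → 1: weight = 3, length = 1, mean = 3/1 ≈ 3.000
  cycle 0 → 1 → 0: weight = 11, length = 2, mean = 11/2 ≈ 5.500
  cycle 1 → 0 → 1: weight = 11, length = 2, mean = 11/2 ≈ 5.500
Minimum mean = 3.000, attained e.g. along the cycle 1 → 1 with weight 3 and length 1. So λ(A) = 3/1 = 3.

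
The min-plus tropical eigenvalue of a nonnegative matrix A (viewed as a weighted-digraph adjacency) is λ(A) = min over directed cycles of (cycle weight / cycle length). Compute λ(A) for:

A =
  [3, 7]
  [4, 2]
λ(A) = 2

Enumerate directed cycles and compute their means (weight / length). Sample:
  cycle 0 → 0: weight = 3, length = 1, mean = 3/1 ≈ 3.000
  cycle 1 → 1: weight = 2, length = 1, mean = 2/1 ≈ 2.000
  cycle 0 → 1 → 0: weight = 11, length = 2, mean = 11/2 ≈ 5.500
  cycle 1 → 0 → 1: weight = 11, length = 2, mean = 11/2 ≈ 5.500
Minimum mean = 2.000, attained e.g. along the cycle 1 → 1 with weight 2 and length 1. So λ(A) = 2/1 = 2.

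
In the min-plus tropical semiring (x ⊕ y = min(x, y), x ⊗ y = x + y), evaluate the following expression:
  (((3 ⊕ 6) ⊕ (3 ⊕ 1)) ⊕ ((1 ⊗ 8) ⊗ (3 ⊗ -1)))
(((3 ⊕ 6) ⊕ (3 ⊕ 1)) ⊕ ((1 ⊗ 8) ⊗ (3 ⊗ -1))) = 1

Expand innermost to outermost. Recall ⊕ takes the minimum of its arguments and ⊗ takes their sum. Working out the expression (((3 ⊕ 6) ⊕ (3 ⊕ 1)) ⊕ ((1 ⊗ 8) ⊗ (3 ⊗ -1))) gives 1.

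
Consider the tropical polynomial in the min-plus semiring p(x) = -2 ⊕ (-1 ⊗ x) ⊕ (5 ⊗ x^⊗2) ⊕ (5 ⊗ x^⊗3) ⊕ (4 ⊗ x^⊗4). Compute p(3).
p(3) = -2

A tropical monomial a ⊗ x^⊗i evaluates to a + i · x. Evaluating each term at x = 3:
  Term 0 contributes -2 + 0 · 3 = -2
  Term 1 contributes -1 + 1 · 3 = 2
  Term 2 contributes 5 + 2 · 3 = 11
  Term 3 contributes 5 + 3 · 3 = 14
  Term 4 contributes 4 + 4 · 3 = 16
p(3) = ⊕ of these = min[-2, 2, 11, 14, 16] = -2.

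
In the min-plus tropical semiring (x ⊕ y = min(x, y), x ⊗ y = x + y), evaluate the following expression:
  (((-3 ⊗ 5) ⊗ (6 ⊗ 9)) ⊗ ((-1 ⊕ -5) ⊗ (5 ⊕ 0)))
(((-3 ⊗ 5) ⊗ (6 ⊗ 9)) ⊗ ((-1 ⊕ -5) ⊗ (5 ⊕ 0))) = 12

Expand innermost to outermost. Recall ⊕ takes the minimum of its arguments and ⊗ takes their sum. Working out the expression (((-3 ⊗ 5) ⊗ (6 ⊗ 9)) ⊗ ((-1 ⊕ -5) ⊗ (5 ⊕ 0))) gives 12.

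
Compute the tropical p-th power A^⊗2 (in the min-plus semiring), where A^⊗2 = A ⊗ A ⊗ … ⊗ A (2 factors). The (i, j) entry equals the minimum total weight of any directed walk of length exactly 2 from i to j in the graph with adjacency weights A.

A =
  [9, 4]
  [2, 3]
A^⊗2 =
  [6, 7]
  [5, 6]

Each entry (A^⊗2)_ij equals the minimum over all length-2 walks i = v_0 → v_1 → … → v_2 = j of Σ_t A[v_t][v_{t+1}]. For example, for (i, j) = (0, 1) we minimise over 2 possible intermediate vertex sequences; the minimum is 7, attained along the walk 0 → 1 → 1.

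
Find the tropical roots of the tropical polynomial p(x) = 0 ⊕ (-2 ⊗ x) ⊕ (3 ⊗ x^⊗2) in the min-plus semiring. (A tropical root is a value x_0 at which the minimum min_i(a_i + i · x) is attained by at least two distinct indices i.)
Roots: {-5, 2}

Each tropical root is a break point of the lower envelope of the lines y = a_i + i · x (there are 3 lines, with slopes 0, 1, ..., 2). Only the lines that attain the minimum somewhere contribute to roots; other lines are dominated. Here the surviving (envelope) indices are i = 2, i = 1, i = 0.
Intersections between consecutive envelope lines give the roots: for adjacent envelope indices i < j the intersection is x = (a_i − a_j) / (j − i). Reading off the sorted break points: {-5, 2}.
Verification: at each break x_0, at least two indices attain the minimum of min_i(a_i + i · x_0).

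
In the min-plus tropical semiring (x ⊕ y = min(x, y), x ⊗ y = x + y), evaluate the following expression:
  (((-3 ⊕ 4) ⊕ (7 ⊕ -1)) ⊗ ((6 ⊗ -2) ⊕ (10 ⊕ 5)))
(((-3 ⊕ 4) ⊕ (7 ⊕ -1)) ⊗ ((6 ⊗ -2) ⊕ (10 ⊕ 5))) = 1

Expand innermost to outermost. Recall ⊕ takes the minimum of its arguments and ⊗ takes their sum. Working out the expression (((-3 ⊕ 4) ⊕ (7 ⊕ -1)) ⊗ ((6 ⊗ -2) ⊕ (10 ⊕ 5))) gives 1.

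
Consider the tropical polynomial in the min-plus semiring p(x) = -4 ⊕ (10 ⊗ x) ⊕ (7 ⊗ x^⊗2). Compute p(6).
p(6) = -4

A tropical monomial a ⊗ x^⊗i evaluates to a + i · x. Evaluating each term at x = 6:
  Term 0 contributes -4 + 0 · 6 = -4
  Term 1 contributes 10 + 1 · 6 = 16
  Term 2 contributes 7 + 2 · 6 = 19
p(6) = ⊕ of these = min[-4, 16, 19] = -4.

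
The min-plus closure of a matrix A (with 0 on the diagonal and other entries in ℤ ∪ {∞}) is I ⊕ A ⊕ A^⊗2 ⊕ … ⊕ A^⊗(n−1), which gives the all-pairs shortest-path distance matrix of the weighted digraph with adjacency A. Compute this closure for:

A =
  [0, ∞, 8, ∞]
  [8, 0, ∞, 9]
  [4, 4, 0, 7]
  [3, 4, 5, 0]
Closure =
  [0, 12, 8, 15]
  [8, 0, 14, 9]
  [4, 4, 0, 7]
  [3, 4, 5, 0]

This is the Floyd-Warshall all-pairs shortest-path computation. For each intermediate vertex k = 0, 1, …, 3, update dist[i][j] ← min(dist[i][j], dist[i][k] + dist[k][j]). The final matrix gives, for each (i, j), the minimum total weight of any directed path from i to j (possibly empty when i = j).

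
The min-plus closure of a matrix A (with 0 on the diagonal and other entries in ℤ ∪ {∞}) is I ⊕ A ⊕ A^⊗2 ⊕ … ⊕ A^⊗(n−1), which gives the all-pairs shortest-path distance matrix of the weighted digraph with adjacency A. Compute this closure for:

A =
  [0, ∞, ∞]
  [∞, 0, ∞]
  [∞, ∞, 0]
Closure =
  [0, ∞, ∞]
  [∞, 0, ∞]
  [∞, ∞, 0]

This is the Floyd-Warshall all-pairs shortest-path computation. For each intermediate vertex k = 0, 1, …, 2, update dist[i][j] ← min(dist[i][j], dist[i][k] + dist[k][j]). The final matrix gives, for each (i, j), the minimum total weight of any directed path from i to j (possibly empty when i = j).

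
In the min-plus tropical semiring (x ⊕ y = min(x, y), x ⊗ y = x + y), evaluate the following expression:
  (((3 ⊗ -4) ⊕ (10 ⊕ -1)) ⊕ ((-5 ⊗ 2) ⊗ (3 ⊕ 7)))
(((3 ⊗ -4) ⊕ (10 ⊕ -1)) ⊕ ((-5 ⊗ 2) ⊗ (3 ⊕ 7))) = -1

Expand innermost to outermost. Recall ⊕ takes the minimum of its arguments and ⊗ takes their sum. Working out the expression (((3 ⊗ -4) ⊕ (10 ⊕ -1)) ⊕ ((-5 ⊗ 2) ⊗ (3 ⊕ 7))) gives -1.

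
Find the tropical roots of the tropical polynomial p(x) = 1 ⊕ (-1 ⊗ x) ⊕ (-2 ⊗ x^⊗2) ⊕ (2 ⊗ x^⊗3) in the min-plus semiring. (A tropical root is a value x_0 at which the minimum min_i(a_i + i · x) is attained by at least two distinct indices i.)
Roots: {-4, 1, 2}

Each tropical root is a break point of the lower envelope of the lines y = a_i + i · x (there are 4 lines, with slopes 0, 1, ..., 3). Only the lines that attain the minimum somewhere contribute to roots; other lines are dominated. Here the surviving (envelope) indices are i = 3, i = 2, i = 1, i = 0.
Intersections between consecutive envelope lines give the roots: for adjacent envelope indices i < j the intersection is x = (a_i − a_j) / (j − i). Reading off the sorted break points: {-4, 1, 2}.
Verification: at each break x_0, at least two indices attain the minimum of min_i(a_i + i · x_0).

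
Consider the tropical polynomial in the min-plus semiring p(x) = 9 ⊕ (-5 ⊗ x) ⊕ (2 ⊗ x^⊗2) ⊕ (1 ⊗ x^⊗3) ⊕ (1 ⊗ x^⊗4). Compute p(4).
p(4) = -1

A tropical monomial a ⊗ x^⊗i evaluates to a + i · x. Evaluating each term at x = 4:
  Term 0 contributes 9 + 0 · 4 = 9
  Term 1 contributes -5 + 1 · 4 = -1
  Term 2 contributes 2 + 2 · 4 = 10
  Term 3 contributes 1 + 3 · 4 = 13
  Term 4 contributes 1 + 4 · 4 = 17
p(4) = ⊕ of these = min[9, -1, 10, 13, 17] = -1.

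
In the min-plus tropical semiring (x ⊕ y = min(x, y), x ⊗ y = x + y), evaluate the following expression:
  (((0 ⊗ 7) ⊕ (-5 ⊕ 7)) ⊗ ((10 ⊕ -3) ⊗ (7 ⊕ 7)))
(((0 ⊗ 7) ⊕ (-5 ⊕ 7)) ⊗ ((10 ⊕ -3) ⊗ (7 ⊕ 7))) = -1

Expand innermost to outermost. Recall ⊕ takes the minimum of its arguments and ⊗ takes their sum. Working out the expression (((0 ⊗ 7) ⊕ (-5 ⊕ 7)) ⊗ ((10 ⊕ -3) ⊗ (7 ⊕ 7))) gives -1.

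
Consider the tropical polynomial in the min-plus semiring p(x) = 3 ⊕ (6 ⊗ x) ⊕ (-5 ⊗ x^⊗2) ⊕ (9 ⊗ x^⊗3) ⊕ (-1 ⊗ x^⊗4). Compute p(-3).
p(-3) = -13

A tropical monomial a ⊗ x^⊗i evaluates to a + i · x. Evaluating each term at x = -3:
  Term 0 contributes 3 + 0 · -3 = 3
  Term 1 contributes 6 + 1 · -3 = 3
  Term 2 contributes -5 + 2 · -3 = -11
  Term 3 contributes 9 + 3 · -3 = 0
  Term 4 contributes -1 + 4 · -3 = -13
p(-3) = ⊕ of these = min[3, 3, -11, 0, -13] = -13.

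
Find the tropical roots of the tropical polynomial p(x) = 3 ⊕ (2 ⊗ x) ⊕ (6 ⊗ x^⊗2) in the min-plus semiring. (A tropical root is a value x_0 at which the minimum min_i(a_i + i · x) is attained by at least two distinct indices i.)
Roots: {-4, 1}

Each tropical root is a break point of the lower envelope of the lines y = a_i + i · x (there are 3 lines, with slopes 0, 1, ..., 2). Only the lines that attain the minimum somewhere contribute to roots; other lines are dominated. Here the surviving (envelope) indices are i = 2, i = 1, i = 0.
Intersections between consecutive envelope lines give the roots: for adjacent envelope indices i < j the intersection is x = (a_i − a_j) / (j − i). Reading off the sorted break points: {-4, 1}.
Verification: at each break x_0, at least two indices attain the minimum of min_i(a_i + i · x_0).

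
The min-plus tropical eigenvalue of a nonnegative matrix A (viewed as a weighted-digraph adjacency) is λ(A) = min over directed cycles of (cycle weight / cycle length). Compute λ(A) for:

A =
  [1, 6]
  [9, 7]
λ(A) = 1

Enumerate directed cycles and compute their means (weight / length). Sample:
  cycle 0 → 0: weight = 1, length = 1, mean = 1/1 ≈ 1.000
  cycle 1 → 1: weight = 7, length = 1, mean = 7/1 ≈ 7.000
  cycle 0 → 1 → 0: weight = 15, length = 2, mean = 15/2 ≈ 7.500
  cycle 1 → 0 → 1: weight = 15, length = 2, mean = 15/2 ≈ 7.500
Minimum mean = 1.000, attained e.g. along the cycle 0 → 0 with weight 1 and length 1. So λ(A) = 1/1 = 1.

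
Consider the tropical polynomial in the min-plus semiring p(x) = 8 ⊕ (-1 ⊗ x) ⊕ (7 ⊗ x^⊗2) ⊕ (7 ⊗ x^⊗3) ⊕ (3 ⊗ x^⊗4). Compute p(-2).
p(-2) = -5

A tropical monomial a ⊗ x^⊗i evaluates to a + i · x. Evaluating each term at x = -2:
  Term 0 contributes 8 + 0 · -2 = 8
  Term 1 contributes -1 + 1 · -2 = -3
  Term 2 contributes 7 + 2 · -2 = 3
  Term 3 contributes 7 + 3 · -2 = 1
  Term 4 contributes 3 + 4 · -2 = -5
p(-2) = ⊕ of these = min[8, -3, 3, 1, -5] = -5.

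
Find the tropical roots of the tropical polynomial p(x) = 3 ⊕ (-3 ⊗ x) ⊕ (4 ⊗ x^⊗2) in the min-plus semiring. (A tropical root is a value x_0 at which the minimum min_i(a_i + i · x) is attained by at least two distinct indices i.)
Roots: {-7, 6}

Each tropical root is a break point of the lower envelope of the lines y = a_i + i · x (there are 3 lines, with slopes 0, 1, ..., 2). Only the lines that attain the minimum somewhere contribute to roots; other lines are dominated. Here the surviving (envelope) indices are i = 2, i = 1, i = 0.
Intersections between consecutive envelope lines give the roots: for adjacent envelope indices i < j the intersection is x = (a_i − a_j) / (j − i). Reading off the sorted break points: {-7, 6}.
Verification: at each break x_0, at least two indices attain the minimum of min_i(a_i + i · x_0).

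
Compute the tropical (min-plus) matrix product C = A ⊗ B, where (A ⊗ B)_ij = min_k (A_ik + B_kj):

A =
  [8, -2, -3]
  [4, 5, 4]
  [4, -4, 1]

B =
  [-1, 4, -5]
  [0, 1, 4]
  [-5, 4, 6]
A ⊗ B =
  [-8, -1, 2]
  [-1, 6, -1]
  [-4, -3, -1]

Apply the min-plus product entry-by-entry:
  C[0][0] = min over k of (A[0][0] + B[0][0] = 8 + -1 = 7, A[0][1] + B[1][0] = -2 + 0 = -2, A[0][2] + B[2][0] = -3 + -5 = -8) = -8 (attained at k = 2)
  C[0][1] = min over k of (A[0][0] + B[0][1] = 8 + 4 = 12, A[0][1] + B[1][1] = -2 + 1 = -1, A[0][2] + B[2][1] = -3 + 4 = 1) = -1 (attained at k = 1)
  C[0][2] = min over k of (A[0][0] + B[0][2] = 8 + -5 = 3, A[0][1] + B[1][2] = -2 + 4 = 2, A[0][2] + B[2][2] = -3 + 6 = 3) = 2 (attained at k = 1)
  C[1][0] = min over k of (A[1][0] + B[0][0] = 4 + -1 = 3, A[1][1] + B[1][0] = 5 + 0 = 5, A[1][2] + B[2][0] = 4 + -5 = -1) = -1 (attained at k = 2)
  C[1][1] = min over k of (A[1][0] + B[0][1] = 4 + 4 = 8, A[1][1] + B[1][1] = 5 + 1 = 6, A[1][2] + B[2][1] = 4 + 4 = 8) = 6 (attained at k = 1)
  C[1][2] = min over k of (A[1][0] + B[0][2] = 4 + -5 = -1, A[1][1] + B[1][2] = 5 + 4 = 9, A[1][2] + B[2][2] = 4 + 6 = 10) = -1 (attained at k = 0)
  C[2][0] = min over k of (A[2][0] + B[0][0] = 4 + -1 = 3, A[2][1] + B[1][0] = -4 + 0 = -4, A[2][2] + B[2][0] = 1 + -5 = -4) = -4 (attained at k = 1)
  C[2][1] = min over k of (A[2][0] + B[0][1] = 4 + 4 = 8, A[2][1] + B[1][1] = -4 + 1 = -3, A[2][2] + B[2][1] = 1 + 4 = 5) = -3 (attained at k = 1)
  C[2][2] = min over k of (A[2][0] + B[0][2] = 4 + -5 = -1, A[2][1] + B[1][2] = -4 + 4 = 0, A[2][2] + B[2][2] = 1 + 6 = 7) = -1 (attained at k = 0)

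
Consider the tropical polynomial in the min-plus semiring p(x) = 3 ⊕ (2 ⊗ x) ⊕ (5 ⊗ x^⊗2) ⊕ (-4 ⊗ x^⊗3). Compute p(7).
p(7) = 3

A tropical monomial a ⊗ x^⊗i evaluates to a + i · x. Evaluating each term at x = 7:
  Term 0 contributes 3 + 0 · 7 = 3
  Term 1 contributes 2 + 1 · 7 = 9
  Term 2 contributes 5 + 2 · 7 = 19
  Term 3 contributes -4 + 3 · 7 = 17
p(7) = ⊕ of these = min[3, 9, 19, 17] = 3.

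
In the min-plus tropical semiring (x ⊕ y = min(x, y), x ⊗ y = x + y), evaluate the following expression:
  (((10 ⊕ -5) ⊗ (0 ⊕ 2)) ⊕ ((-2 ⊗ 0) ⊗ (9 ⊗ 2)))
(((10 ⊕ -5) ⊗ (0 ⊕ 2)) ⊕ ((-2 ⊗ 0) ⊗ (9 ⊗ 2))) = -5

Expand innermost to outermost. Recall ⊕ takes the minimum of its arguments and ⊗ takes their sum. Working out the expression (((10 ⊕ -5) ⊗ (0 ⊕ 2)) ⊕ ((-2 ⊗ 0) ⊗ (9 ⊗ 2))) gives -5.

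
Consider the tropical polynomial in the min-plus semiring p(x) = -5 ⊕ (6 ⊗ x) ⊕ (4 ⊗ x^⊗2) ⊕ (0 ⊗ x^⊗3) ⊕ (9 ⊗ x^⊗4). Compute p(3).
p(3) = -5

A tropical monomial a ⊗ x^⊗i evaluates to a + i · x. Evaluating each term at x = 3:
  Term 0 contributes -5 + 0 · 3 = -5
  Term 1 contributes 6 + 1 · 3 = 9
  Term 2 contributes 4 + 2 · 3 = 10
  Term 3 contributes 0 + 3 · 3 = 9
  Term 4 contributes 9 + 4 · 3 = 21
p(3) = ⊕ of these = min[-5, 9, 10, 9, 21] = -5.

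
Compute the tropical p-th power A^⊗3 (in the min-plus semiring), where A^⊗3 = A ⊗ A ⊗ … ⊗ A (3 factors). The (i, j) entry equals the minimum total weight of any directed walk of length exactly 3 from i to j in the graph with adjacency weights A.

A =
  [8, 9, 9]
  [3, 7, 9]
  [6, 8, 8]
A^⊗3 =
  [19, 21, 21]
  [15, 19, 19]
  [18, 20, 20]

Each entry (A^⊗3)_ij equals the minimum over all length-3 walks i = v_0 → v_1 → … → v_3 = j of Σ_t A[v_t][v_{t+1}]. For example, for (i, j) = (0, 2) we minimise over 9 possible intermediate vertex sequences; the minimum is 21, attained along the walk 0 → 1 → 0 → 2.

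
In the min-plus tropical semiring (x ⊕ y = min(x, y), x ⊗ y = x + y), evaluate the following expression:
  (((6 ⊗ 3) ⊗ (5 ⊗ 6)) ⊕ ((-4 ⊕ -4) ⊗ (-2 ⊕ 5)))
(((6 ⊗ 3) ⊗ (5 ⊗ 6)) ⊕ ((-4 ⊕ -4) ⊗ (-2 ⊕ 5))) = -6

Expand innermost to outermost. Recall ⊕ takes the minimum of its arguments and ⊗ takes their sum. Working out the expression (((6 ⊗ 3) ⊗ (5 ⊗ 6)) ⊕ ((-4 ⊕ -4) ⊗ (-2 ⊕ 5))) gives -6.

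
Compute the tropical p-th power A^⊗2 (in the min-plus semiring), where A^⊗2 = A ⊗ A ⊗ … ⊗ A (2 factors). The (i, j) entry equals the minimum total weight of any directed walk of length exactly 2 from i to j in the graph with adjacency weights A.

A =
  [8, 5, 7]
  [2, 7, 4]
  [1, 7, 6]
A^⊗2 =
  [7, 12, 9]
  [5, 7, 9]
  [7, 6, 8]

Each entry (A^⊗2)_ij equals the minimum over all length-2 walks i = v_0 → v_1 → … → v_2 = j of Σ_t A[v_t][v_{t+1}]. For example, for (i, j) = (0, 2) we minimise over 3 possible intermediate vertex sequences; the minimum is 9, attained along the walk 0 → 1 → 2.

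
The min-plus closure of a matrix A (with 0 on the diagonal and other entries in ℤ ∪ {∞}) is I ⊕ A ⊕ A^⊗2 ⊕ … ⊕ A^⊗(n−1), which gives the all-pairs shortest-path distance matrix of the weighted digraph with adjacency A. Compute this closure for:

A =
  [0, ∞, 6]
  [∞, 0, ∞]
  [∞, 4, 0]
Closure =
  [0, 10, 6]
  [∞, 0, ∞]
  [∞, 4, 0]

This is the Floyd-Warshall all-pairs shortest-path computation. For each intermediate vertex k = 0, 1, …, 2, update dist[i][j] ← min(dist[i][j], dist[i][k] + dist[k][j]). The final matrix gives, for each (i, j), the minimum total weight of any directed path from i to j (possibly empty when i = j).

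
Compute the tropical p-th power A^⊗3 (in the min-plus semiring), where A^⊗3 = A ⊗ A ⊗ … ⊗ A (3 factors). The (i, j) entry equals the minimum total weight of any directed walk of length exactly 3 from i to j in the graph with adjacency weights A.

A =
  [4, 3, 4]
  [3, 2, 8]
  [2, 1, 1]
A^⊗3 =
  [7, 6, 6]
  [7, 6, 8]
  [4, 3, 3]

Each entry (A^⊗3)_ij equals the minimum over all length-3 walks i = v_0 → v_1 → … → v_3 = j of Σ_t A[v_t][v_{t+1}]. For example, for (i, j) = (0, 2) we minimise over 9 possible intermediate vertex sequences; the minimum is 6, attained along the walk 0 → 2 → 2 → 2.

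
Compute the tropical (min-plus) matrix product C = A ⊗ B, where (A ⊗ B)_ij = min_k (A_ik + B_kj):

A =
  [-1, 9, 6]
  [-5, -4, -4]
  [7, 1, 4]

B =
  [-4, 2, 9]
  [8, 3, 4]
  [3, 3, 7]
A ⊗ B =
  [-5, 1, 8]
  [-9, -3, 0]
  [3, 4, 5]

Apply the min-plus product entry-by-entry:
  C[0][0] = min over k of (A[0][0] + B[0][0] = -1 + -4 = -5, A[0][1] + B[1][0] = 9 + 8 = 17, A[0][2] + B[2][0] = 6 + 3 = 9) = -5 (attained at k = 0)
  C[0][1] = min over k of (A[0][0] + B[0][1] = -1 + 2 = 1, A[0][1] + B[1][1] = 9 + 3 = 12, A[0][2] + B[2][1] = 6 + 3 = 9) = 1 (attained at k = 0)
  C[0][2] = min over k of (A[0][0] + B[0][2] = -1 + 9 = 8, A[0][1] + B[1][2] = 9 + 4 = 13, A[0][2] + B[2][2] = 6 + 7 = 13) = 8 (attained at k = 0)
  C[1][0] = min over k of (A[1][0] + B[0][0] = -5 + -4 = -9, A[1][1] + B[1][0] = -4 + 8 = 4, A[1][2] + B[2][0] = -4 + 3 = -1) = -9 (attained at k = 0)
  C[1][1] = min over k of (A[1][0] + B[0][1] = -5 + 2 = -3, A[1][1] + B[1][1] = -4 + 3 = -1, A[1][2] + B[2][1] = -4 + 3 = -1) = -3 (attained at k = 0)
  C[1][2] = min over k of (A[1][0] + B[0][2] = -5 + 9 = 4, A[1][1] + B[1][2] = -4 + 4 = 0, A[1][2] + B[2][2] = -4 + 7 = 3) = 0 (attained at k = 1)
  C[2][0] = min over k of (A[2][0] + B[0][0] = 7 + -4 = 3, A[2][1] + B[1][0] = 1 + 8 = 9, A[2][2] + B[2][0] = 4 + 3 = 7) = 3 (attained at k = 0)
  C[2][1] = min over k of (A[2][0] + B[0][1] = 7 + 2 = 9, A[2][1] + B[1][1] = 1 + 3 = 4, A[2][2] + B[2][1] = 4 + 3 = 7) = 4 (attained at k = 1)
  C[2][2] = min over k of (A[2][0] + B[0][2] = 7 + 9 = 16, A[2][1] + B[1][2] = 1 + 4 = 5, A[2][2] + B[2][2] = 4 + 7 = 11) = 5 (attained at k = 1)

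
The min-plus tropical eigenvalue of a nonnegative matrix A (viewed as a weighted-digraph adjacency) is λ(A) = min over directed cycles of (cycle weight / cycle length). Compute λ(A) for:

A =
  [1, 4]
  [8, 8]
λ(A) = 1

Enumerate directed cycles and compute their means (weight / length). Sample:
  cycle 0 → 0: weight = 1, length = 1, mean = 1/1 ≈ 1.000
  cycle 1 → 1: weight = 8, length = 1, mean = 8/1 ≈ 8.000
  cycle 0 → 1 → 0: weight = 12, length = 2, mean = 12/2 ≈ 6.000
  cycle 1 → 0 → 1: weight = 12, length = 2, mean = 12/2 ≈ 6.000
Minimum mean = 1.000, attained e.g. along the cycle 0 → 0 with weight 1 and length 1. So λ(A) = 1/1 = 1.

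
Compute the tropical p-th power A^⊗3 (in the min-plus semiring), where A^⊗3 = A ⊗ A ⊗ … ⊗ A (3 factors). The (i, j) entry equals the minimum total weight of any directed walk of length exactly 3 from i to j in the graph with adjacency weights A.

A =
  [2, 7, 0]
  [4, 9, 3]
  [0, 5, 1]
A^⊗3 =
  [1, 6, 0]
  [4, 9, 3]
  [0, 5, 1]

Each entry (A^⊗3)_ij equals the minimum over all length-3 walks i = v_0 → v_1 → … → v_3 = j of Σ_t A[v_t][v_{t+1}]. For example, for (i, j) = (0, 2) we minimise over 9 possible intermediate vertex sequences; the minimum is 0, attained along the walk 0 → 2 → 0 → 2.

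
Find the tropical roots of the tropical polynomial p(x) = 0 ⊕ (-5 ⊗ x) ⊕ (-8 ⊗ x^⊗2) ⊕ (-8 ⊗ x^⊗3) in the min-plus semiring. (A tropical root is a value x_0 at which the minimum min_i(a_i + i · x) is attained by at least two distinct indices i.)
Roots: {0, 3, 5}

Each tropical root is a break point of the lower envelope of the lines y = a_i + i · x (there are 4 lines, with slopes 0, 1, ..., 3). Only the lines that attain the minimum somewhere contribute to roots; other lines are dominated. Here the surviving (envelope) indices are i = 3, i = 2, i = 1, i = 0.
Intersections between consecutive envelope lines give the roots: for adjacent envelope indices i < j the intersection is x = (a_i − a_j) / (j − i). Reading off the sorted break points: {0, 3, 5}.
Verification: at each break x_0, at least two indices attain the minimum of min_i(a_i + i · x_0).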